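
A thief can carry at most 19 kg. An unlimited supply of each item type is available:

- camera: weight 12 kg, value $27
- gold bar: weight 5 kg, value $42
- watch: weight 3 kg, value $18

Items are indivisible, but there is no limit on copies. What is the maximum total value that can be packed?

$144

Best value-per-unit is gold bar at 42/5; filling with it alone gives 3×42 = 126.
Optimal mix: 3×gold bar + 1×watch → weight 18, value 144.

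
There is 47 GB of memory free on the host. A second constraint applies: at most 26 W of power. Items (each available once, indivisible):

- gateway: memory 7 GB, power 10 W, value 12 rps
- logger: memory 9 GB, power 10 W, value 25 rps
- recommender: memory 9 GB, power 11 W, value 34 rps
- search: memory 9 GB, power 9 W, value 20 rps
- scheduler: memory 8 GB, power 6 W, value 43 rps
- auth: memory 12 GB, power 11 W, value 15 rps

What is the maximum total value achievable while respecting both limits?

Feasible sets respecting both limits:
- recommender+search+scheduler: memory 26, power 26, value 97
- logger+search+scheduler: memory 26, power 25, value 88
- gateway+logger+scheduler: memory 24, power 26, value 80
- search+scheduler+auth: memory 29, power 26, value 78
Best: 97 rps.

97 rps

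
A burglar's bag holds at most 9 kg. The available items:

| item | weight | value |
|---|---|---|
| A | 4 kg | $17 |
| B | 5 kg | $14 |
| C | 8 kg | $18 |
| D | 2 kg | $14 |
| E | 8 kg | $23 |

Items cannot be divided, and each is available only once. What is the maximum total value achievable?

$31

This is a 0/1 knapsack; check combinations near the capacity.
- A+D: weight 4+2=6, value 17+14=31
- A+B: weight 4+5=9, value 17+14=31
- B+D: weight 5+2=7, value 14+14=28
Best: $31.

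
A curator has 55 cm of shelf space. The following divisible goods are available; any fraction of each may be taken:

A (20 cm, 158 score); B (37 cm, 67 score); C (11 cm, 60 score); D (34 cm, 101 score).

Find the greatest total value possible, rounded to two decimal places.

Take in order of value per unit:
- A (158/20 per unit): all 20 → value 158, running total 158.00
- C (60/11 per unit): all 11 → value 60, running total 218.00
- D (101/34 per unit): 24 of 34 → value 24×101/34 = 71.2941, running total 289.29
Total 289.29.

289.29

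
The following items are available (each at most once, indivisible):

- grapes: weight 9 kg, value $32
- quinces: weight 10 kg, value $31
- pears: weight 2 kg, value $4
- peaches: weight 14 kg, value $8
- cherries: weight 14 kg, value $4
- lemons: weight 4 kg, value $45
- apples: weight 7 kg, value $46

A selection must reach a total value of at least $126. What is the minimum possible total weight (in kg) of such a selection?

Subsets with value ≥ 126, sorted by total weight:
- grapes+pears+lemons+apples: weight 22, value 127
- quinces+pears+lemons+apples: weight 23, value 126
- grapes+quinces+lemons+apples: weight 30, value 154
Minimum weight: 22 kg.

22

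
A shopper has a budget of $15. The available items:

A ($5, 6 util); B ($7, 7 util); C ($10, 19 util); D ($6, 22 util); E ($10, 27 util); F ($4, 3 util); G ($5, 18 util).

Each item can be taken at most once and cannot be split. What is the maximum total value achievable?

45 util

Check high-value combinations within $15:
- E+G: cost 10+5=15, value 27+18=45
- D+F+G: cost 6+4+5=15, value 22+3+18=43
- D+G: cost 6+5=11, value 22+18=40
Best: 45 util.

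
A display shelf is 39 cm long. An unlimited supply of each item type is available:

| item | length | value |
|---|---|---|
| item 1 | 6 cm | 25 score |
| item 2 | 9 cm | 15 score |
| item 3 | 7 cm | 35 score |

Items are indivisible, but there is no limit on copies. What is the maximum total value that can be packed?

Best value-per-unit is item 3 at 35/7; filling with it alone gives 5×35 = 175.
Optimal mix: 3×item 1 + 3×item 3 → length 39, value 180.

180 score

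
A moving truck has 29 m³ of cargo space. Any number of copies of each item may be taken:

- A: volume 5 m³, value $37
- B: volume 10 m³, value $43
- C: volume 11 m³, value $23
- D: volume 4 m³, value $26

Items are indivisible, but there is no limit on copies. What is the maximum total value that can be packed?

Best value-per-unit is A at 37/5; filling with it alone gives 5×37 = 185.
Optimal mix: 5×A + 1×D → volume 29, value 211.

$211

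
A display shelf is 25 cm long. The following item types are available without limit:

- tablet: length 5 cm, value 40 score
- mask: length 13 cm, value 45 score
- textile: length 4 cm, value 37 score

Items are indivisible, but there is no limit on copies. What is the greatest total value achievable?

Best value-per-unit is textile at 37/4; filling with it alone gives 6×37 = 222.
Optimal mix: 1×tablet + 5×textile → length 25, value 225.

225 score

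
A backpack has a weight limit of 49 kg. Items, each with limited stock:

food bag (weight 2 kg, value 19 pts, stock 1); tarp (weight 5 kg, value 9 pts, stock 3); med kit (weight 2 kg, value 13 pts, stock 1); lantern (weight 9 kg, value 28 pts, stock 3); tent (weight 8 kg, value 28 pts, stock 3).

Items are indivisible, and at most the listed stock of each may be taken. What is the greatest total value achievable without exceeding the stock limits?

172 pts

Best selections within weight 49 and stock limits:
- 1×food bag + 1×med kit + 2×lantern + 3×tent: weight 46, value 172
- 1×food bag + 1×med kit + 3×lantern + 2×tent: weight 47, value 172
- 1×food bag + 1×tarp + 2×lantern + 3×tent: weight 49, value 168
Best: 172 pts.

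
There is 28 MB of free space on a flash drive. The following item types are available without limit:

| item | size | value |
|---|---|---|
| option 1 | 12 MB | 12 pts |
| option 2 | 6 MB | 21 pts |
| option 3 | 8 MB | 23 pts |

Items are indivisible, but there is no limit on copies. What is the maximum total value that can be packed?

Best value-per-unit is option 2 at 21/6; filling with it alone gives 4×21 = 84.
Optimal mix: 2×option 2 + 2×option 3 → size 28, value 88.

88 pts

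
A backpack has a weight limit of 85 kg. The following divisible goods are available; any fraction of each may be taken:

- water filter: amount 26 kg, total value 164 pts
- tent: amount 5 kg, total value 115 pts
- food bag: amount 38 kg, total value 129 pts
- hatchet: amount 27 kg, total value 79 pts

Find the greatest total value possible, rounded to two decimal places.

Take in order of value per unit:
- tent (115/5 per unit): all 5 → value 115, running total 115.00
- water filter (164/26 per unit): all 26 → value 164, running total 279.00
- food bag (129/38 per unit): all 38 → value 129, running total 408.00
- hatchet (79/27 per unit): 16 of 27 → value 16×79/27 = 46.8148, running total 454.81
Total 454.81.

454.81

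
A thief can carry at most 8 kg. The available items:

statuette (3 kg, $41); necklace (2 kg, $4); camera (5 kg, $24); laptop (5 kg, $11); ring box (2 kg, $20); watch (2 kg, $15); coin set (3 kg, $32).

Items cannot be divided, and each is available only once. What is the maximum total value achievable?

Check high-value combinations within 8 kg:
- statuette+ring box+coin set: weight 3+2+3=8, value 41+20+32=93
- statuette+watch+coin set: weight 3+2+3=8, value 41+15+32=88
- statuette+necklace+coin set: weight 3+2+3=8, value 41+4+32=77
- statuette+ring box+watch: weight 3+2+2=7, value 41+20+15=76
- statuette+coin set: weight 3+3=6, value 41+32=73
Best: $93.

$93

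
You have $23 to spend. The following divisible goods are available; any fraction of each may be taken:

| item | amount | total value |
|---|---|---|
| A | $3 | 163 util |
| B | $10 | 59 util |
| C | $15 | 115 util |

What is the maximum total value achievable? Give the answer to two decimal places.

307.50

Take in order of value per unit:
- A (163/3 per unit): all 3 → value 163, running total 163.00
- C (115/15 per unit): all 15 → value 115, running total 278.00
- B (59/10 per unit): 5 of 10 → value 5×59/10 = 29.5000, running total 307.50
Total 307.50.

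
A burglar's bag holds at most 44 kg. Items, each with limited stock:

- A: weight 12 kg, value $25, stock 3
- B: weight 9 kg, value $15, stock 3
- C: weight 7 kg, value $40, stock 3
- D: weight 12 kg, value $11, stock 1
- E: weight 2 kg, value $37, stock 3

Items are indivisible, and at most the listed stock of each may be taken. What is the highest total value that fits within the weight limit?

$256

Best selections within weight 44 and stock limits:
- 1×A + 3×C + 3×E: weight 39, value 256
- 1×B + 3×C + 3×E: weight 36, value 246
Best: $256.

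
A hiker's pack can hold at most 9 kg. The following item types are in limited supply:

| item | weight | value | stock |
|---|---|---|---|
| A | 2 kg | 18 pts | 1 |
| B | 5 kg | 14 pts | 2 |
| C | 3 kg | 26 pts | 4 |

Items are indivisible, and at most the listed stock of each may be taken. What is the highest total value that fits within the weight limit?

Top feasible selections:
- 3×C: weight 9, value 78
- 1×A + 2×C: weight 8, value 70
- 2×C: weight 6, value 52
- 1×A + 1×C: weight 5, value 44
Best: 78 pts.

78 pts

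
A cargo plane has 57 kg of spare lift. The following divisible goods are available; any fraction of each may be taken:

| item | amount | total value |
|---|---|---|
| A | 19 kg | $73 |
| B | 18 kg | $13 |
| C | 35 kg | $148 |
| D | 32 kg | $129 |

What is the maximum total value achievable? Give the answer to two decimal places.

Take in order of value per unit:
- C (148/35 per unit): all 35 → value 148, running total 148.00
- D (129/32 per unit): 22 of 32 → value 22×129/32 = 88.6875, running total 236.69
Total 236.69.

236.69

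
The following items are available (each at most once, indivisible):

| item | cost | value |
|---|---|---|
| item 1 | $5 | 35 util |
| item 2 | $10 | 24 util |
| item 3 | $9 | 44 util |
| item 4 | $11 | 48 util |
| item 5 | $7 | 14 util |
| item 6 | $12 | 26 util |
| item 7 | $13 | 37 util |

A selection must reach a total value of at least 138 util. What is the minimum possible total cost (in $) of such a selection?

Subsets with value ≥ 138, sorted by total cost:
- item 1+item 3+item 4+item 5: cost 32, value 141
- item 1+item 2+item 3+item 4: cost 35, value 151
- item 1+item 3+item 4+item 6: cost 37, value 153
Minimum cost: 32 $.

32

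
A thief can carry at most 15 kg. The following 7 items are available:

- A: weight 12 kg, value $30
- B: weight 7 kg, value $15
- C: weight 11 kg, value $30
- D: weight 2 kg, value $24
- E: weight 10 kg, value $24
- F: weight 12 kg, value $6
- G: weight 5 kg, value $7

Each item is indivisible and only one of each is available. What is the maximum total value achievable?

Check high-value combinations within 15 kg:
- C+D: weight 11+2=13, value 30+24=54
- A+D: weight 12+2=14, value 30+24=54
- D+E: weight 2+10=12, value 24+24=48
- B+D+G: weight 7+2+5=14, value 15+24+7=46
Best: $54.

$54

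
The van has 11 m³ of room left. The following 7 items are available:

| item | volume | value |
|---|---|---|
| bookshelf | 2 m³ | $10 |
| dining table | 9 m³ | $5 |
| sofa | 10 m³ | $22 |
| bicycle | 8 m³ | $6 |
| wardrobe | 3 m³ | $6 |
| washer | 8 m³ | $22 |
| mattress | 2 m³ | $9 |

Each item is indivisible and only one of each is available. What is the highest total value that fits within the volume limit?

Check high-value combinations within 11 m³:
- bookshelf+washer: volume 2+8=10, value 10+22=32
- washer+mattress: volume 8+2=10, value 22+9=31
- wardrobe+washer: volume 3+8=11, value 6+22=28
- bookshelf+wardrobe+mattress: volume 2+3+2=7, value 10+6+9=25
- washer: volume 8, value 22
Best: $32.

$32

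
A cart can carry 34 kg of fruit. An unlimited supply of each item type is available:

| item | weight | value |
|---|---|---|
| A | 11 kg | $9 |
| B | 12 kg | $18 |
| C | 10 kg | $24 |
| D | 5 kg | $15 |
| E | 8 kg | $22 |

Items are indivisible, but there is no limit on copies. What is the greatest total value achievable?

Best value-per-unit is D at 15/5; filling with it alone gives 6×15 = 90.
Optimal mix: 5×D + 1×E → weight 33, value 97.

$97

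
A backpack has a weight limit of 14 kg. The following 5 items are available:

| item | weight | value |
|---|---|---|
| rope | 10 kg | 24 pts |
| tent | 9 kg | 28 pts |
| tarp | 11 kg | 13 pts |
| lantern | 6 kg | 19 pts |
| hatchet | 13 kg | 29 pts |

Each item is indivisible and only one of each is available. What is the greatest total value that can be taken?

29 pts

Check high-value combinations within 14 kg:
- hatchet: weight 13, value 29
- tent: weight 9, value 28
- rope: weight 10, value 24
Best: 29 pts.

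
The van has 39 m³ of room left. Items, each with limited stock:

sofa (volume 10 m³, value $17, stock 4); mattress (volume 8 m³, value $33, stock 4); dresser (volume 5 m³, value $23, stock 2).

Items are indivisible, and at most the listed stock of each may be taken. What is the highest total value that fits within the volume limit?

Best selections within volume 39 and stock limits:
- 4×mattress + 1×dresser: volume 37, value 155
- 3×mattress + 2×dresser: volume 34, value 145
Best: $155.

$155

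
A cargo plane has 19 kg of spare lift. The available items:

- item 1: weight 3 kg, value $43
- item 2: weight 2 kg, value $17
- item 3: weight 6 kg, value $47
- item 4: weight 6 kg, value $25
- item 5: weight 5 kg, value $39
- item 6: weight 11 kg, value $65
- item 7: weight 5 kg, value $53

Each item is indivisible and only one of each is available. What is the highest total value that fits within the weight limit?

$182

Check high-value combinations within 19 kg:
- item 1+item 3+item 5+item 7: weight 3+6+5+5=19, value 43+47+39+53=182
- item 1+item 6+item 7: weight 3+11+5=19, value 43+65+53=161
- item 1+item 2+item 3+item 7: weight 3+2+6+5=16, value 43+17+47+53=160
Best: $182.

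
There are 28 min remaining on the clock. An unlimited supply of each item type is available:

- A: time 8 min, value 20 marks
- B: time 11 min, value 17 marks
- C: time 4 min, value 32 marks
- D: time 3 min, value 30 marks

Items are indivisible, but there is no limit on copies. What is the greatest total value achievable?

272 marks

Best value-per-unit is D at 30/3; filling with it alone gives 9×30 = 270.
Optimal mix: 1×C + 8×D → time 28, value 272.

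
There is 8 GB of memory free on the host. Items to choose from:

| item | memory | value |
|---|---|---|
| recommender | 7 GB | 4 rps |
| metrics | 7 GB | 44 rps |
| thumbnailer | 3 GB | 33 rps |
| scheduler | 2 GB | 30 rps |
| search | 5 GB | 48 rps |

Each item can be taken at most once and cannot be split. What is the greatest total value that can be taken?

Check high-value combinations within 8 GB:
- thumbnailer+search: memory 3+5=8, value 33+48=81
- scheduler+search: memory 2+5=7, value 30+48=78
- thumbnailer+scheduler: memory 3+2=5, value 33+30=63
- search: memory 5, value 48
- metrics: memory 7, value 44
Best: 81 rps.

81 rps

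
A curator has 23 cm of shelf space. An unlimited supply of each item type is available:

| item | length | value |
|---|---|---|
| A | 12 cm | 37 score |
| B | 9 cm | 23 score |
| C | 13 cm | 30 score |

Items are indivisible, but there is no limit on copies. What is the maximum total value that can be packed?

Best value-per-unit is A at 37/12; filling with it alone gives 1×37 = 37.
Optimal mix: 1×A + 1×B → length 21, value 60.

60 score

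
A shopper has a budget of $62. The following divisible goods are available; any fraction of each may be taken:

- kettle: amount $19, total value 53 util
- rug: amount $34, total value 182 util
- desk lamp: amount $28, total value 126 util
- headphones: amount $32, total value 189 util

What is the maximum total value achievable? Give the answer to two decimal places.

349.59

Take in order of value per unit:
- headphones (189/32 per unit): all 32 → value 189, running total 189.00
- rug (182/34 per unit): 30 of 34 → value 30×182/34 = 160.5882, running total 349.59
Total 349.59.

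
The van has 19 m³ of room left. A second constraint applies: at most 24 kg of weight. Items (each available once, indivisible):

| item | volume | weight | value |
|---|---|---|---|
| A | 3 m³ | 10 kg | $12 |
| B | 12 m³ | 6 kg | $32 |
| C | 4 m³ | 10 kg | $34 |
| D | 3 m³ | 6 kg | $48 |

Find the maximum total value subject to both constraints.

Feasible sets respecting both limits:
- B+C+D: volume 19, weight 22, value 114
- A+B+D: volume 18, weight 22, value 92
- C+D: volume 7, weight 16, value 82
- B+D: volume 15, weight 12, value 80
Best: $114.

$114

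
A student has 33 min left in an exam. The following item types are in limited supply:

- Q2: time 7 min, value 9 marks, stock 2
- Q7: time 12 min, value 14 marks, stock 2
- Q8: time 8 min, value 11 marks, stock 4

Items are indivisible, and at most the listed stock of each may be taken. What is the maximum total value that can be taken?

Best selections within time 33 and stock limits:
- 4×Q8: time 32, value 44
- 1×Q2 + 3×Q8: time 31, value 42
- 2×Q2 + 2×Q8: time 30, value 40
Best: 44 marks.

44 marks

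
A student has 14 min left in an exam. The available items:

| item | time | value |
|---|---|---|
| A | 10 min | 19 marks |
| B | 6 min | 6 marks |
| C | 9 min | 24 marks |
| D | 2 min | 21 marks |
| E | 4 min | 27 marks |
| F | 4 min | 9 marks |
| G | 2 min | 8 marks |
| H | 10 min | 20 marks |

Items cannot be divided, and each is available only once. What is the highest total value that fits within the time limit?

65 marks

This is a 0/1 knapsack; check combinations near the capacity.
- D+E+F+G: time 2+4+4+2=12, value 21+27+9+8=65
- B+D+E+G: time 6+2+4+2=14, value 6+21+27+8=62
- D+E+F: time 2+4+4=10, value 21+27+9=57
Best: 65 marks.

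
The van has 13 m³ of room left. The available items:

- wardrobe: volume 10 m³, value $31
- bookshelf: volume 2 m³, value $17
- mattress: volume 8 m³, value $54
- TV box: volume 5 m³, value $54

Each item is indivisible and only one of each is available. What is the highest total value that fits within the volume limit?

$108

Check high-value combinations within 13 m³:
- mattress+TV box: volume 8+5=13, value 54+54=108
- bookshelf+TV box: volume 2+5=7, value 17+54=71
- bookshelf+mattress: volume 2+8=10, value 17+54=71
- TV box: volume 5, value 54
- mattress: volume 8, value 54
Best: $108.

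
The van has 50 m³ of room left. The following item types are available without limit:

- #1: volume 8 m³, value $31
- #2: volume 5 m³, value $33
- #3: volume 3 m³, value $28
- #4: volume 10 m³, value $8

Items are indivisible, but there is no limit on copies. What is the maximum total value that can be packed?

$453

Best value-per-unit is #3 at 28/3; filling with it alone gives 16×28 = 448.
Optimal mix: 1×#2 + 15×#3 → volume 50, value 453.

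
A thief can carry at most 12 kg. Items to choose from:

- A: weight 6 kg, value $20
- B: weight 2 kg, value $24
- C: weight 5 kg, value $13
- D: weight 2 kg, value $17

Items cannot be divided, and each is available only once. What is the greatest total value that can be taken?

$61

This is a 0/1 knapsack; check combinations near the capacity.
- A+B+D: weight 6+2+2=10, value 20+24+17=61
- B+C+D: weight 2+5+2=9, value 24+13+17=54
- A+B: weight 6+2=8, value 20+24=44
Best: $61.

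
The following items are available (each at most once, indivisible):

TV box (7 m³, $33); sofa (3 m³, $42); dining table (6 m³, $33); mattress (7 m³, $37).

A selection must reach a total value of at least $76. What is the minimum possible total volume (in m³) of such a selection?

Subsets with value ≥ 76, sorted by total volume:
- sofa+mattress: volume 10, value 79
- sofa+dining table+mattress: volume 16, value 112
- TV box+sofa+dining table: volume 16, value 108
Minimum volume: 10 m³.

10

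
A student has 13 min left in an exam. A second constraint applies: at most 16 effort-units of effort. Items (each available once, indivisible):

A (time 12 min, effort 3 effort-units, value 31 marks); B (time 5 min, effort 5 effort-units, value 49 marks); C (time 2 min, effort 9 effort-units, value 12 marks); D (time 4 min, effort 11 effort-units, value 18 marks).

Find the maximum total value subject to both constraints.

67 marks

Feasible sets respecting both limits:
- B+D: time 9, effort 16, value 67
- B+C: time 7, effort 14, value 61
- B: time 5, effort 5, value 49
- A: time 12, effort 3, value 31
Best: 67 marks.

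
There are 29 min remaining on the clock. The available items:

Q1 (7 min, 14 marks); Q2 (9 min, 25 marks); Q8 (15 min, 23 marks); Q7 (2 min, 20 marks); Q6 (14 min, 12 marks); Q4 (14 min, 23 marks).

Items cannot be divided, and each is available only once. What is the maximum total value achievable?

Check high-value combinations within 29 min:
- Q2+Q7+Q4: time 9+2+14=25, value 25+20+23=68
- Q2+Q8+Q7: time 9+15+2=26, value 25+23+20=68
- Q1+Q2+Q7: time 7+9+2=18, value 14+25+20=59
- Q1+Q7+Q4: time 7+2+14=23, value 14+20+23=57
Best: 68 marks.

68 marks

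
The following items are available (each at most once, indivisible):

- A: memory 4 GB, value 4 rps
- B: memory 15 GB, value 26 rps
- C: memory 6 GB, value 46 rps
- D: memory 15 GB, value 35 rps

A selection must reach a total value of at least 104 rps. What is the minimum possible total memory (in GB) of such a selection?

Subsets with value ≥ 104, sorted by total memory:
- B+C+D: memory 36, value 107
- A+B+C+D: memory 40, value 111
Minimum memory: 36 GB.

36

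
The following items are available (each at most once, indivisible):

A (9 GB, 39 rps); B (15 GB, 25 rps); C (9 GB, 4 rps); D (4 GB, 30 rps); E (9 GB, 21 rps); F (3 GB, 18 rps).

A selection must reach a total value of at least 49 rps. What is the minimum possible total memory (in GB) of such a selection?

Subsets with value ≥ 49, sorted by total memory:
- A+F: memory 12, value 57
- A+D: memory 13, value 69
- D+E: memory 13, value 51
Minimum memory: 12 GB.

12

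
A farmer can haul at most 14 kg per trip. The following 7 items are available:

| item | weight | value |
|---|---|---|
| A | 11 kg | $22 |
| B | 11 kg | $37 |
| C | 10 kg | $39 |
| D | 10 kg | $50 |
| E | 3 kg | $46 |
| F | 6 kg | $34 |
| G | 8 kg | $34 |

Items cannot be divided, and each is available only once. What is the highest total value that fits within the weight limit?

$96

Check high-value combinations within 14 kg:
- D+E: weight 10+3=13, value 50+46=96
- C+E: weight 10+3=13, value 39+46=85
- B+E: weight 11+3=14, value 37+46=83
- E+F: weight 3+6=9, value 46+34=80
- E+G: weight 3+8=11, value 46+34=80
Best: $96.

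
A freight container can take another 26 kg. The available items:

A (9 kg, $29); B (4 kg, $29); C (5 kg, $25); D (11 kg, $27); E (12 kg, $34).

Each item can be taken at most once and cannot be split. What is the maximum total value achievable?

Check high-value combinations within 26 kg:
- A+B+E: weight 9+4+12=25, value 29+29+34=92
- B+C+E: weight 4+5+12=21, value 29+25+34=88
- A+C+E: weight 9+5+12=26, value 29+25+34=88
- A+B+D: weight 9+4+11=24, value 29+29+27=85
Best: $92.

$92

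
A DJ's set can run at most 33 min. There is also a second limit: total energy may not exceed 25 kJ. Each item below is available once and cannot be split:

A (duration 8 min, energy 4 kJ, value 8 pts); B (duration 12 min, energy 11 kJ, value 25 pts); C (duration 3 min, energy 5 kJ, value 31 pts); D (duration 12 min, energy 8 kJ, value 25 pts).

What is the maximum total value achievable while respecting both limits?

Feasible sets respecting both limits:
- B+C+D: duration 27, energy 24, value 81
- A+B+C: duration 23, energy 20, value 64
- A+C+D: duration 23, energy 17, value 64
Best: 81 pts.

81 pts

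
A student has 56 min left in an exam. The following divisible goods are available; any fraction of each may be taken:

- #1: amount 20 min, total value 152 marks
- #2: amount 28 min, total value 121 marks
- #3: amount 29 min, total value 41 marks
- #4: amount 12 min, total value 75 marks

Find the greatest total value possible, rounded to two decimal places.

Take in order of value per unit:
- #1 (152/20 per unit): all 20 → value 152, running total 152.00
- #4 (75/12 per unit): all 12 → value 75, running total 227.00
- #2 (121/28 per unit): 24 of 28 → value 24×121/28 = 103.7143, running total 330.71
Total 330.71.

330.71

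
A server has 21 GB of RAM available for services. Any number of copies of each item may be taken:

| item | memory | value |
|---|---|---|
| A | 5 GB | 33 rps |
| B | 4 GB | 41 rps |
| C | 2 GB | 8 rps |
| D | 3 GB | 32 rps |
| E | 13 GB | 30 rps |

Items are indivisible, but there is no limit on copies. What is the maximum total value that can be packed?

224 rps

Best value-per-unit is D at 32/3, and filling with it alone uses memory 7×3=21. No mix of the others beats 7×32 = 224.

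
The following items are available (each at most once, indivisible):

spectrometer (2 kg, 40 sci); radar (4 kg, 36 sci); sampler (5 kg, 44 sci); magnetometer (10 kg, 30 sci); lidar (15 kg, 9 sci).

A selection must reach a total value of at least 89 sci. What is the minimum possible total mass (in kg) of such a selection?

11

Subsets with value ≥ 89, sorted by total mass:
- spectrometer+radar+sampler: mass 11, value 120
- spectrometer+radar+magnetometer: mass 16, value 106
Minimum mass: 11 kg.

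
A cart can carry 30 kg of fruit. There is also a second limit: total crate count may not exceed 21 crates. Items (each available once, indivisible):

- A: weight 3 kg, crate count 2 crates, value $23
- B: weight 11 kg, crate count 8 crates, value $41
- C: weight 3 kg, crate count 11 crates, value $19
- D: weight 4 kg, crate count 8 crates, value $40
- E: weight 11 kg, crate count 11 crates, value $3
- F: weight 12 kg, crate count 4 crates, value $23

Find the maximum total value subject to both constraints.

Feasible sets respecting both limits:
- A+B+D: weight 18, crate count 18, value 104
- B+D+F: weight 27, crate count 20, value 104
- A+B+F: weight 26, crate count 14, value 87
- A+D+F: weight 19, crate count 14, value 86
Best: $104.

$104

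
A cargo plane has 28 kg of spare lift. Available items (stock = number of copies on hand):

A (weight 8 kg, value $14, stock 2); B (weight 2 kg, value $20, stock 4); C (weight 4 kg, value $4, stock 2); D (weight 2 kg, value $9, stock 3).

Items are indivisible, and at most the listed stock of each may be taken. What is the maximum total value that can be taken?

$126

Top feasible selections:
- 2×A + 4×B + 2×D: weight 28, value 126
- 1×A + 4×B + 1×C + 3×D: weight 26, value 125
- 1×A + 4×B + 3×D: weight 22, value 121
- 1×A + 4×B + 2×C + 2×D: weight 28, value 120
Best: $126.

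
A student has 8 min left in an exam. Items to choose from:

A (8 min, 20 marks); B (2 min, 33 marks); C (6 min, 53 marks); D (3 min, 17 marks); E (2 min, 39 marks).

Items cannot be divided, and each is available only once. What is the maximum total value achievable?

92 marks

This is a 0/1 knapsack; check combinations near the capacity.
- C+E: time 6+2=8, value 53+39=92
- B+D+E: time 2+3+2=7, value 33+17+39=89
- B+C: time 2+6=8, value 33+53=86
- B+E: time 2+2=4, value 33+39=72
Best: 92 marks.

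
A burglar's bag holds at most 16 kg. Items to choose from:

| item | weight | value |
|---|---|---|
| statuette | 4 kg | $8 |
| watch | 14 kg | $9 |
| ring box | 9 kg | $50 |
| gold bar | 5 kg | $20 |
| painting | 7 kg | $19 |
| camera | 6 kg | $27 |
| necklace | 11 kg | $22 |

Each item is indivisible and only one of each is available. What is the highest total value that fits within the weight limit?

This is a 0/1 knapsack; check combinations near the capacity.
- ring box+camera: weight 9+6=15, value 50+27=77
- ring box+gold bar: weight 9+5=14, value 50+20=70
- ring box+painting: weight 9+7=16, value 50+19=69
Best: $77.

$77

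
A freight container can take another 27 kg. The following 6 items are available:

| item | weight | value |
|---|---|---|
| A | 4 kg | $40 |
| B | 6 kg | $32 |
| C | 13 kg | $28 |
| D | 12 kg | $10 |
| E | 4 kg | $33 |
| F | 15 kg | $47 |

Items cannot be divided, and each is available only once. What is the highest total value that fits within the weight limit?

Check high-value combinations within 27 kg:
- A+B+C+E: weight 4+6+13+4=27, value 40+32+28+33=133
- A+E+F: weight 4+4+15=23, value 40+33+47=120
- A+B+F: weight 4+6+15=25, value 40+32+47=119
- A+B+D+E: weight 4+6+12+4=26, value 40+32+10+33=115
Best: $133.

$133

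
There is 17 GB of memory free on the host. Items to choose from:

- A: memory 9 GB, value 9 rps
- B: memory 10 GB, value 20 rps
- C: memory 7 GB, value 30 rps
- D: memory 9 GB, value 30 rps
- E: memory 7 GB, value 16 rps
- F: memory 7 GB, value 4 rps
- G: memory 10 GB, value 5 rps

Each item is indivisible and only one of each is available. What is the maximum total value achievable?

60 rps

Check high-value combinations within 17 GB:
- C+D: memory 7+9=16, value 30+30=60
- B+C: memory 10+7=17, value 20+30=50
- C+E: memory 7+7=14, value 30+16=46
- D+E: memory 9+7=16, value 30+16=46
- A+C: memory 9+7=16, value 9+30=39
Best: 60 rps.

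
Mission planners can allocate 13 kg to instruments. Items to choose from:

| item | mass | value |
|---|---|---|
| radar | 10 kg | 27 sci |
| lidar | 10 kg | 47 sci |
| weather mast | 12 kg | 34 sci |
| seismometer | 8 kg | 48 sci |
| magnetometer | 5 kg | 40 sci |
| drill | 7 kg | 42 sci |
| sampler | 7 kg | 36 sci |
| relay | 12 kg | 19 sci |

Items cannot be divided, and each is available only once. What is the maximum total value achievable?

Check high-value combinations within 13 kg:
- seismometer+magnetometer: mass 8+5=13, value 48+40=88
- magnetometer+drill: mass 5+7=12, value 40+42=82
- magnetometer+sampler: mass 5+7=12, value 40+36=76
Best: 88 sci.

88 sci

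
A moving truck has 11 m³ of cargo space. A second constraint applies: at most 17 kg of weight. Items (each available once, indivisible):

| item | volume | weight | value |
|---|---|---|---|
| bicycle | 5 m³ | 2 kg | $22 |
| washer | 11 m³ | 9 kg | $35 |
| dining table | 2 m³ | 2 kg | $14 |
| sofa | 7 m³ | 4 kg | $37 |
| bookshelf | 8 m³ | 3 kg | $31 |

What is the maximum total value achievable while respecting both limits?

$51

Feasible sets respecting both limits:
- dining table+sofa: volume 9, weight 6, value 51
- dining table+bookshelf: volume 10, weight 5, value 45
- sofa: volume 7, weight 4, value 37
Best: $51.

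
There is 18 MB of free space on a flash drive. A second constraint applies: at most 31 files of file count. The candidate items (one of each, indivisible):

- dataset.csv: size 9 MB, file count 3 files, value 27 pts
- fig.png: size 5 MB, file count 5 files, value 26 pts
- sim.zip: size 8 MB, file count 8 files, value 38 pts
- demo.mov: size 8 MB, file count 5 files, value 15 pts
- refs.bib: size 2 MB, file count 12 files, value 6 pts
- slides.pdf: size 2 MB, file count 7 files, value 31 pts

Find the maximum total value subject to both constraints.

95 pts

Feasible sets respecting both limits:
- fig.png+sim.zip+slides.pdf: size 15, file count 20, value 95
- dataset.csv+fig.png+refs.bib+slides.pdf: size 18, file count 27, value 90
- dataset.csv+fig.png+slides.pdf: size 16, file count 15, value 84
Best: 95 pts.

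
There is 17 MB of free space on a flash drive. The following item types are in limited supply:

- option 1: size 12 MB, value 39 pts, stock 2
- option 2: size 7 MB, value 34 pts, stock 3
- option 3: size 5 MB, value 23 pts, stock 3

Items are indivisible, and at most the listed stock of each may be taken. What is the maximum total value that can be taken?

80 pts

Top feasible selections:
- 1×option 2 + 2×option 3: size 17, value 80
- 3×option 3: size 15, value 69
- 2×option 2: size 14, value 68
Best: 80 pts.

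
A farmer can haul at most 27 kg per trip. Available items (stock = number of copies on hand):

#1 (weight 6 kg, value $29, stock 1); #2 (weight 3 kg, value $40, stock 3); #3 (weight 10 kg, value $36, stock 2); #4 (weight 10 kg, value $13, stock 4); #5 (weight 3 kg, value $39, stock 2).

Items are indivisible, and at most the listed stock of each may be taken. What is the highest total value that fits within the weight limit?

$234

Top feasible selections:
- 3×#2 + 1×#3 + 2×#5: weight 25, value 234
- 1×#1 + 3×#2 + 2×#5: weight 21, value 227
Best: $234.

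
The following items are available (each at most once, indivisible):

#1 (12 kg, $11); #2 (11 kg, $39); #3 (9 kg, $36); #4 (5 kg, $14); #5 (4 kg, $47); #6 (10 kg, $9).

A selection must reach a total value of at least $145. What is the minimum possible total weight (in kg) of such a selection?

39

Subsets with value ≥ 145, sorted by total weight:
- #2+#3+#4+#5+#6: weight 39, value 145
- #1+#2+#3+#4+#5: weight 41, value 147
- #1+#2+#3+#4+#5+#6: weight 51, value 156
Minimum weight: 39 kg.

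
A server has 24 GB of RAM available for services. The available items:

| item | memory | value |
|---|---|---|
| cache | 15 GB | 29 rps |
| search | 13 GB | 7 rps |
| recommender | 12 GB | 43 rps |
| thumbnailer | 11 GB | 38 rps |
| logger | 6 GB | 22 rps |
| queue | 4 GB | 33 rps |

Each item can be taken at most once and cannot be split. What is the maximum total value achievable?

98 rps

Check high-value combinations within 24 GB:
- recommender+logger+queue: memory 12+6+4=22, value 43+22+33=98
- thumbnailer+logger+queue: memory 11+6+4=21, value 38+22+33=93
- recommender+thumbnailer: memory 12+11=23, value 43+38=81
- recommender+queue: memory 12+4=16, value 43+33=76
Best: 98 rps.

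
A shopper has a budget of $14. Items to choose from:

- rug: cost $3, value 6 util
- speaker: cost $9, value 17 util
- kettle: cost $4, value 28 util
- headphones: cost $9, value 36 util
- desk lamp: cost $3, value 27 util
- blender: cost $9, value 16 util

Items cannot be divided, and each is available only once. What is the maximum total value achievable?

64 util

Check high-value combinations within $14:
- kettle+headphones: cost 4+9=13, value 28+36=64
- headphones+desk lamp: cost 9+3=12, value 36+27=63
- rug+kettle+desk lamp: cost 3+4+3=10, value 6+28+27=61
- kettle+desk lamp: cost 4+3=7, value 28+27=55
Best: 64 util.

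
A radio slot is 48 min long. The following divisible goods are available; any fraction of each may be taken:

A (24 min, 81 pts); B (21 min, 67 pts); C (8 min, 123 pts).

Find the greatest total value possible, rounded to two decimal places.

255.05

Take in order of value per unit:
- C (123/8 per unit): all 8 → value 123, running total 123.00
- A (81/24 per unit): all 24 → value 81, running total 204.00
- B (67/21 per unit): 16 of 21 → value 16×67/21 = 51.0476, running total 255.05
Total 255.05.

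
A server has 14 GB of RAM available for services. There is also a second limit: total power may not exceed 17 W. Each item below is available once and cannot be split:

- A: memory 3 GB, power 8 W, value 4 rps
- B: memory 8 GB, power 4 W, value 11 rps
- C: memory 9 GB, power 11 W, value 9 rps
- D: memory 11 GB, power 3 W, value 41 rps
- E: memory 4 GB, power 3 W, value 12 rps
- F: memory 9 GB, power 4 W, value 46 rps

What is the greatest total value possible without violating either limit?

Feasible sets respecting both limits:
- E+F: memory 13, power 7, value 58
- A+F: memory 12, power 12, value 50
- F: memory 9, power 4, value 46
- A+D: memory 14, power 11, value 45
Best: 58 rps.

58 rps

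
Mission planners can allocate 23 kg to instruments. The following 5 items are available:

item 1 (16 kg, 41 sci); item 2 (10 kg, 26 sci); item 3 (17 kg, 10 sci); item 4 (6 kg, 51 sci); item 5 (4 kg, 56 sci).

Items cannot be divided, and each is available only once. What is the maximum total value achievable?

133 sci

This is a 0/1 knapsack; check combinations near the capacity.
- item 2+item 4+item 5: mass 10+6+4=20, value 26+51+56=133
- item 4+item 5: mass 6+4=10, value 51+56=107
- item 1+item 5: mass 16+4=20, value 41+56=97
- item 1+item 4: mass 16+6=22, value 41+51=92
- item 2+item 5: mass 10+4=14, value 26+56=82
Best: 133 sci.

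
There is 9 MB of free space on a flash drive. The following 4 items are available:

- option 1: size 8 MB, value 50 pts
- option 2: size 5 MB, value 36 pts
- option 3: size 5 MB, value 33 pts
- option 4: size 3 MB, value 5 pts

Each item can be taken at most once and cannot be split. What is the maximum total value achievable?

50 pts

Check high-value combinations within 9 MB:
- option 1: size 8, value 50
- option 2+option 4: size 5+3=8, value 36+5=41
- option 3+option 4: size 5+3=8, value 33+5=38
Best: 50 pts.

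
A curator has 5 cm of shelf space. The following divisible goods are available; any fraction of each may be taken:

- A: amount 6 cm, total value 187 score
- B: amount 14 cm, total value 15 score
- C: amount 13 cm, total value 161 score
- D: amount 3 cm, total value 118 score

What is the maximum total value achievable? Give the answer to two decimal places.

Take in order of value per unit:
- D (118/3 per unit): all 3 → value 118, running total 118.00
- A (187/6 per unit): 2 of 6 → value 2×187/6 = 62.3333, running total 180.33
Total 180.33.

180.33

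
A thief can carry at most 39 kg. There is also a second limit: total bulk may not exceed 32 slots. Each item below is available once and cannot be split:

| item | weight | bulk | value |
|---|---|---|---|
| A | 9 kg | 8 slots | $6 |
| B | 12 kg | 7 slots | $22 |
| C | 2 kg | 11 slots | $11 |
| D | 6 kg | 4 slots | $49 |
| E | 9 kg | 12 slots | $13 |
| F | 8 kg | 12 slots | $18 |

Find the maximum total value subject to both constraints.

$95

Feasible sets respecting both limits:
- A+B+D+F: weight 35, bulk 31, value 95
- A+B+D+E: weight 36, bulk 31, value 90
- B+D+F: weight 26, bulk 23, value 89
- A+B+C+D: weight 29, bulk 30, value 88
Best: $95.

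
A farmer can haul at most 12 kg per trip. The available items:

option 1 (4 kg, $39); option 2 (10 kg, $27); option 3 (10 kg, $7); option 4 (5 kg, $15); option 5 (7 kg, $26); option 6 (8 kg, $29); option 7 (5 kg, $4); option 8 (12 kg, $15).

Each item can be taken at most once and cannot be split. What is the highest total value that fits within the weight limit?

This is a 0/1 knapsack; check combinations near the capacity.
- option 1+option 6: weight 4+8=12, value 39+29=68
- option 1+option 5: weight 4+7=11, value 39+26=65
- option 1+option 4: weight 4+5=9, value 39+15=54
- option 1+option 7: weight 4+5=9, value 39+4=43
- option 4+option 5: weight 5+7=12, value 15+26=41
Best: $68.

$68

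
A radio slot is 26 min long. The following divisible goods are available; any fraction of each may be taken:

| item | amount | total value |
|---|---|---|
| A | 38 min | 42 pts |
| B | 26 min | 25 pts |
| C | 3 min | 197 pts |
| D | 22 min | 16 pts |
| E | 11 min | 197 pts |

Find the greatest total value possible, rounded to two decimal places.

407.26

Take in order of value per unit:
- C (197/3 per unit): all 3 → value 197, running total 197.00
- E (197/11 per unit): all 11 → value 197, running total 394.00
- A (42/38 per unit): 12 of 38 → value 12×42/38 = 13.2632, running total 407.26
Total 407.26.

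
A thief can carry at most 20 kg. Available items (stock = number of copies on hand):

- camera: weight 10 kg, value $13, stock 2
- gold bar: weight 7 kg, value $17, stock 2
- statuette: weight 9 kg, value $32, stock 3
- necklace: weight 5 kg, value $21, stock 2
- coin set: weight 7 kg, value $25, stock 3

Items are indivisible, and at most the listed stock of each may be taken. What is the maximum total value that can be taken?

Top feasible selections:
- 1×statuette + 2×necklace: weight 19, value 74
- 1×necklace + 2×coin set: weight 19, value 71
- 2×necklace + 1×coin set: weight 17, value 67
Best: $74.

$74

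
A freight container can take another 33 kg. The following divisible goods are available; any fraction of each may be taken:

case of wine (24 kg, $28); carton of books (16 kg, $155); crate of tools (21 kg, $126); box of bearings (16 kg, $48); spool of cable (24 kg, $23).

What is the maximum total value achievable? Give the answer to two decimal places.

257.00

Take in order of value per unit:
- carton of books (155/16 per unit): all 16 → value 155, running total 155.00
- crate of tools (126/21 per unit): 17 of 21 → value 17×126/21 = 102.0000, running total 257.00
Total 257.00.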